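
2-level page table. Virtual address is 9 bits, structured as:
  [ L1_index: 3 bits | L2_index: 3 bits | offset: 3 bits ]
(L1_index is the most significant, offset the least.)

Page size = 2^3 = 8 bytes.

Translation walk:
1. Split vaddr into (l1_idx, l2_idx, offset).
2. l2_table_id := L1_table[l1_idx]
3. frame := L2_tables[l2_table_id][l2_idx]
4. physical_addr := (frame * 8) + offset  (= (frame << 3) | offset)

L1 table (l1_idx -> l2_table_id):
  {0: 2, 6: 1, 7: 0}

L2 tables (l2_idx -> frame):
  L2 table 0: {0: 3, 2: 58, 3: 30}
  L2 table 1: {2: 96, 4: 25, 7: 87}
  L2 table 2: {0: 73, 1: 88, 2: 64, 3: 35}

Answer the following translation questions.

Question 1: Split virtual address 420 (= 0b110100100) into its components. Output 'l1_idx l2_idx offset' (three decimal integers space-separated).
Answer: 6 4 4

Derivation:
vaddr = 420 = 0b110100100
  top 3 bits -> l1_idx = 6
  next 3 bits -> l2_idx = 4
  bottom 3 bits -> offset = 4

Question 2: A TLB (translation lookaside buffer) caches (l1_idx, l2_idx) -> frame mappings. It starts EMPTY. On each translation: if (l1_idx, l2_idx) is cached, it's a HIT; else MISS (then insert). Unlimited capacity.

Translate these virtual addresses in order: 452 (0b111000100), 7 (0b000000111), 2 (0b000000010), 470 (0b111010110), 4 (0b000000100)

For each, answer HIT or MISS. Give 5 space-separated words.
vaddr=452: (7,0) not in TLB -> MISS, insert
vaddr=7: (0,0) not in TLB -> MISS, insert
vaddr=2: (0,0) in TLB -> HIT
vaddr=470: (7,2) not in TLB -> MISS, insert
vaddr=4: (0,0) in TLB -> HIT

Answer: MISS MISS HIT MISS HIT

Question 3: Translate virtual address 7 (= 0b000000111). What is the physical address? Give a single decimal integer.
vaddr = 7 = 0b000000111
Split: l1_idx=0, l2_idx=0, offset=7
L1[0] = 2
L2[2][0] = 73
paddr = 73 * 8 + 7 = 591

Answer: 591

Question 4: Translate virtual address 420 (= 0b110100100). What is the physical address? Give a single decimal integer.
Answer: 204

Derivation:
vaddr = 420 = 0b110100100
Split: l1_idx=6, l2_idx=4, offset=4
L1[6] = 1
L2[1][4] = 25
paddr = 25 * 8 + 4 = 204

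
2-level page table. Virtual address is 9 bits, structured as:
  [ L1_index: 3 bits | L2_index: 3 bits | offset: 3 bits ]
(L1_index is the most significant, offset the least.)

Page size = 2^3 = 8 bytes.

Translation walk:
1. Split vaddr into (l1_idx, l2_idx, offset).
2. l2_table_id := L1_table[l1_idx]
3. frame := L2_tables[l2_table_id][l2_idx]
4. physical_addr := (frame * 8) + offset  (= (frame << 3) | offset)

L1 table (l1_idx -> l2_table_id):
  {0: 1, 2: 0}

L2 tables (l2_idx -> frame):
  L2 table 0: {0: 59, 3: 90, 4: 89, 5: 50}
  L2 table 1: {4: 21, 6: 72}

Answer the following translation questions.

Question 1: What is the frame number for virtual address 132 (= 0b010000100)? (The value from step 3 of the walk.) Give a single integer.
vaddr = 132: l1_idx=2, l2_idx=0
L1[2] = 0; L2[0][0] = 59

Answer: 59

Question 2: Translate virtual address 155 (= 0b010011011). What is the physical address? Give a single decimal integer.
vaddr = 155 = 0b010011011
Split: l1_idx=2, l2_idx=3, offset=3
L1[2] = 0
L2[0][3] = 90
paddr = 90 * 8 + 3 = 723

Answer: 723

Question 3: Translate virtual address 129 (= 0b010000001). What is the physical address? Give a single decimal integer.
Answer: 473

Derivation:
vaddr = 129 = 0b010000001
Split: l1_idx=2, l2_idx=0, offset=1
L1[2] = 0
L2[0][0] = 59
paddr = 59 * 8 + 1 = 473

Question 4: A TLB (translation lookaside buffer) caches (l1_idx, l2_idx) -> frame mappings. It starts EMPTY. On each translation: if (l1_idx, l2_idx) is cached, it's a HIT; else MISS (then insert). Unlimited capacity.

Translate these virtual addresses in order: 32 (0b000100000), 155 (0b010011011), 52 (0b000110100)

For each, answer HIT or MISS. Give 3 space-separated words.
Answer: MISS MISS MISS

Derivation:
vaddr=32: (0,4) not in TLB -> MISS, insert
vaddr=155: (2,3) not in TLB -> MISS, insert
vaddr=52: (0,6) not in TLB -> MISS, insert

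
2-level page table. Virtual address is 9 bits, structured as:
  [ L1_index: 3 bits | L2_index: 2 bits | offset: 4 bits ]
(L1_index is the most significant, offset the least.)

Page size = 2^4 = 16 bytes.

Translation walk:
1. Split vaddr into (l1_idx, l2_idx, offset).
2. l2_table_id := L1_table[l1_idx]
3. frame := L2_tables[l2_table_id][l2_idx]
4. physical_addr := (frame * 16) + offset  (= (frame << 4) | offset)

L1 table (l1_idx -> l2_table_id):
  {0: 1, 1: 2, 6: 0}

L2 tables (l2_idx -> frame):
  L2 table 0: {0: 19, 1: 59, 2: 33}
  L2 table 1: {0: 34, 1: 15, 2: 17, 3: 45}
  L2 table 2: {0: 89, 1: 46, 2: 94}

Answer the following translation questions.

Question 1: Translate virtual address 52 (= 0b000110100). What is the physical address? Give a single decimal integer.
Answer: 724

Derivation:
vaddr = 52 = 0b000110100
Split: l1_idx=0, l2_idx=3, offset=4
L1[0] = 1
L2[1][3] = 45
paddr = 45 * 16 + 4 = 724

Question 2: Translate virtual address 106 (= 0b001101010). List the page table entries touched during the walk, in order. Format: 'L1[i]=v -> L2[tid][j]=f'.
Answer: L1[1]=2 -> L2[2][2]=94

Derivation:
vaddr = 106 = 0b001101010
Split: l1_idx=1, l2_idx=2, offset=10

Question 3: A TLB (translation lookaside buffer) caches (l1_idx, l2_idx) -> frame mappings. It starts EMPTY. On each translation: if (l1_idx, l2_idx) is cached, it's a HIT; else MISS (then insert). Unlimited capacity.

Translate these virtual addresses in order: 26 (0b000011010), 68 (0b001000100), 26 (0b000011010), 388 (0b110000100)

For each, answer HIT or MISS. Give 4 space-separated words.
vaddr=26: (0,1) not in TLB -> MISS, insert
vaddr=68: (1,0) not in TLB -> MISS, insert
vaddr=26: (0,1) in TLB -> HIT
vaddr=388: (6,0) not in TLB -> MISS, insert

Answer: MISS MISS HIT MISS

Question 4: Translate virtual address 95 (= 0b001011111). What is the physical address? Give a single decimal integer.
Answer: 751

Derivation:
vaddr = 95 = 0b001011111
Split: l1_idx=1, l2_idx=1, offset=15
L1[1] = 2
L2[2][1] = 46
paddr = 46 * 16 + 15 = 751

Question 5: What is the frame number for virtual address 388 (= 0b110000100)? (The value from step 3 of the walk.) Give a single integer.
Answer: 19

Derivation:
vaddr = 388: l1_idx=6, l2_idx=0
L1[6] = 0; L2[0][0] = 19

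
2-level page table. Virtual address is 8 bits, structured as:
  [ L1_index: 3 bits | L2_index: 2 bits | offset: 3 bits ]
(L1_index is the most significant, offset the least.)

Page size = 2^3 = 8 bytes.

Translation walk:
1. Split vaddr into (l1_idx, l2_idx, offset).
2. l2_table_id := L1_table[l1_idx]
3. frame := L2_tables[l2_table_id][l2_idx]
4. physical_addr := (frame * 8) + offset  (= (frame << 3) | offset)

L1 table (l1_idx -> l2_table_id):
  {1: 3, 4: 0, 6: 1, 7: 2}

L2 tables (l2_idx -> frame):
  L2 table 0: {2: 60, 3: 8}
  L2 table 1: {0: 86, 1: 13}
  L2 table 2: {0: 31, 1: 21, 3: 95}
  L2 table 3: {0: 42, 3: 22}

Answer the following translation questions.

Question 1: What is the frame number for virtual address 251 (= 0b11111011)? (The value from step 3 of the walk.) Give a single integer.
Answer: 95

Derivation:
vaddr = 251: l1_idx=7, l2_idx=3
L1[7] = 2; L2[2][3] = 95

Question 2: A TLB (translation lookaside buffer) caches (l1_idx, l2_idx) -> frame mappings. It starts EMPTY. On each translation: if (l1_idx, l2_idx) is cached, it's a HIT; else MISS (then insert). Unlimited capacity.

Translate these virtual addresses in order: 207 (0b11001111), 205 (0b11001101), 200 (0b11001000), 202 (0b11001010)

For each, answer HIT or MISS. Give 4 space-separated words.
vaddr=207: (6,1) not in TLB -> MISS, insert
vaddr=205: (6,1) in TLB -> HIT
vaddr=200: (6,1) in TLB -> HIT
vaddr=202: (6,1) in TLB -> HIT

Answer: MISS HIT HIT HIT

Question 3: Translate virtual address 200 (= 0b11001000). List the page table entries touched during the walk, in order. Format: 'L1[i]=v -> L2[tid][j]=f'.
Answer: L1[6]=1 -> L2[1][1]=13

Derivation:
vaddr = 200 = 0b11001000
Split: l1_idx=6, l2_idx=1, offset=0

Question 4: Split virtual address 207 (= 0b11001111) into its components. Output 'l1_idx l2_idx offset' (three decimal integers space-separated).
vaddr = 207 = 0b11001111
  top 3 bits -> l1_idx = 6
  next 2 bits -> l2_idx = 1
  bottom 3 bits -> offset = 7

Answer: 6 1 7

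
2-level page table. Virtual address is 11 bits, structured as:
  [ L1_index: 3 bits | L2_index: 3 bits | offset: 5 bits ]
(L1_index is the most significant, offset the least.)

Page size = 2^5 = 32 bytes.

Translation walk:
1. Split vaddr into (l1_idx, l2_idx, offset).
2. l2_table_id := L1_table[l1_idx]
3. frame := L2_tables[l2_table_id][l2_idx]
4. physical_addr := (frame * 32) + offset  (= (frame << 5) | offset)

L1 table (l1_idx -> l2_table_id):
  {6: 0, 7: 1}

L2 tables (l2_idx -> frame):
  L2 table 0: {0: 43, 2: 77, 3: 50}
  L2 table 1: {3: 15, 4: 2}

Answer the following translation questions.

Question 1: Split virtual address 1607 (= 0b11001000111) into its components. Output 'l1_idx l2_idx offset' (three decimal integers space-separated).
Answer: 6 2 7

Derivation:
vaddr = 1607 = 0b11001000111
  top 3 bits -> l1_idx = 6
  next 3 bits -> l2_idx = 2
  bottom 5 bits -> offset = 7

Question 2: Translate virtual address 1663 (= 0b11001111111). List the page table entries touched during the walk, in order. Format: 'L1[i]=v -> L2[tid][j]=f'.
Answer: L1[6]=0 -> L2[0][3]=50

Derivation:
vaddr = 1663 = 0b11001111111
Split: l1_idx=6, l2_idx=3, offset=31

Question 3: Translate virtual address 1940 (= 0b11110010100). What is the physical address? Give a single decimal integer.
Answer: 84

Derivation:
vaddr = 1940 = 0b11110010100
Split: l1_idx=7, l2_idx=4, offset=20
L1[7] = 1
L2[1][4] = 2
paddr = 2 * 32 + 20 = 84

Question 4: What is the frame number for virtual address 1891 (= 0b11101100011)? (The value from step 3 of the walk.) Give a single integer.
Answer: 15

Derivation:
vaddr = 1891: l1_idx=7, l2_idx=3
L1[7] = 1; L2[1][3] = 15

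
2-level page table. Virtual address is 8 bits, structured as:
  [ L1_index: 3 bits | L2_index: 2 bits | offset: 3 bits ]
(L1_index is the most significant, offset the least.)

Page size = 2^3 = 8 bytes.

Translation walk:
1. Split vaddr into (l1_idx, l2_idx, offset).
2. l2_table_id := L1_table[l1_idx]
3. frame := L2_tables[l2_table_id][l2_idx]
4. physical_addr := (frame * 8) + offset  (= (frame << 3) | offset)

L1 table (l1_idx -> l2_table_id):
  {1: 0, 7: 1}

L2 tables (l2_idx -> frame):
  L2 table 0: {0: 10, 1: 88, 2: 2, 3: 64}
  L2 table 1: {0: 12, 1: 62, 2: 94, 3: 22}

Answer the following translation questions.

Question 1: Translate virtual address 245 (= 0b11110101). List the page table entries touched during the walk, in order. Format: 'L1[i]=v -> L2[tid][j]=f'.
vaddr = 245 = 0b11110101
Split: l1_idx=7, l2_idx=2, offset=5

Answer: L1[7]=1 -> L2[1][2]=94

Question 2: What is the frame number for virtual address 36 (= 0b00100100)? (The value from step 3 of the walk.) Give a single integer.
vaddr = 36: l1_idx=1, l2_idx=0
L1[1] = 0; L2[0][0] = 10

Answer: 10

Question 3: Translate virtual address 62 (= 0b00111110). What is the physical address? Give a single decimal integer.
vaddr = 62 = 0b00111110
Split: l1_idx=1, l2_idx=3, offset=6
L1[1] = 0
L2[0][3] = 64
paddr = 64 * 8 + 6 = 518

Answer: 518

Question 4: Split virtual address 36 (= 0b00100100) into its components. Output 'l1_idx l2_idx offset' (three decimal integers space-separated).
Answer: 1 0 4

Derivation:
vaddr = 36 = 0b00100100
  top 3 bits -> l1_idx = 1
  next 2 bits -> l2_idx = 0
  bottom 3 bits -> offset = 4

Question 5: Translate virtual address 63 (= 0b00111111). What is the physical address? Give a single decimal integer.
Answer: 519

Derivation:
vaddr = 63 = 0b00111111
Split: l1_idx=1, l2_idx=3, offset=7
L1[1] = 0
L2[0][3] = 64
paddr = 64 * 8 + 7 = 519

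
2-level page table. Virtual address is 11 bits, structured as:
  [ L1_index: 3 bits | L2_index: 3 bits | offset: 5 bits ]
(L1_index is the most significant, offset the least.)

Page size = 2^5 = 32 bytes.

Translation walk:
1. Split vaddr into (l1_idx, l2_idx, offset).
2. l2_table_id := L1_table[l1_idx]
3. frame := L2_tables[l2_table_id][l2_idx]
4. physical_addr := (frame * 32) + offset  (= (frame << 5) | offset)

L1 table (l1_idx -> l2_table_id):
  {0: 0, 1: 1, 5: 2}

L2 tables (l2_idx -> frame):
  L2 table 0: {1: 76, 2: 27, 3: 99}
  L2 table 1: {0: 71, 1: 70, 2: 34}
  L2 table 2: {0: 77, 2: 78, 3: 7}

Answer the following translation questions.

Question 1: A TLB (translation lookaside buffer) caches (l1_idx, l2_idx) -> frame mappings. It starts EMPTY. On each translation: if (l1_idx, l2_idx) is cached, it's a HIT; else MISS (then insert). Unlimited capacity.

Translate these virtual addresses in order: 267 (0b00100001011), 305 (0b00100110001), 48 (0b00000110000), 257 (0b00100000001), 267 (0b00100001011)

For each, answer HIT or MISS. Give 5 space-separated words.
Answer: MISS MISS MISS HIT HIT

Derivation:
vaddr=267: (1,0) not in TLB -> MISS, insert
vaddr=305: (1,1) not in TLB -> MISS, insert
vaddr=48: (0,1) not in TLB -> MISS, insert
vaddr=257: (1,0) in TLB -> HIT
vaddr=267: (1,0) in TLB -> HIT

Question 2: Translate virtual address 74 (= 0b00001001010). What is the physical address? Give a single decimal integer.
vaddr = 74 = 0b00001001010
Split: l1_idx=0, l2_idx=2, offset=10
L1[0] = 0
L2[0][2] = 27
paddr = 27 * 32 + 10 = 874

Answer: 874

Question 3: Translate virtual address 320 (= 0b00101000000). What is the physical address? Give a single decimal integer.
Answer: 1088

Derivation:
vaddr = 320 = 0b00101000000
Split: l1_idx=1, l2_idx=2, offset=0
L1[1] = 1
L2[1][2] = 34
paddr = 34 * 32 + 0 = 1088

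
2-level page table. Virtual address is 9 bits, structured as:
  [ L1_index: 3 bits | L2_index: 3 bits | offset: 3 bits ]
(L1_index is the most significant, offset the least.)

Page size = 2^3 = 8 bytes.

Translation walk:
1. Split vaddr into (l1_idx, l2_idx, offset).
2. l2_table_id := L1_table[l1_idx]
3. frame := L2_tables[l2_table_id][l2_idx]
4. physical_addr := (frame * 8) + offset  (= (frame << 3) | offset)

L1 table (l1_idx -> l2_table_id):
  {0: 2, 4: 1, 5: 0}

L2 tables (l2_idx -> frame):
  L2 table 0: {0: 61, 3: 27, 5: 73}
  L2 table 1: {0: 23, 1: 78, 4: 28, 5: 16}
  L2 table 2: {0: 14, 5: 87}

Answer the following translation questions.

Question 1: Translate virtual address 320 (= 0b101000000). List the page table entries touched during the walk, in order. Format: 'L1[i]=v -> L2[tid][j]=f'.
Answer: L1[5]=0 -> L2[0][0]=61

Derivation:
vaddr = 320 = 0b101000000
Split: l1_idx=5, l2_idx=0, offset=0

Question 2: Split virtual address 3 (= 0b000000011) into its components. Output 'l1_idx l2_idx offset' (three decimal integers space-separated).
vaddr = 3 = 0b000000011
  top 3 bits -> l1_idx = 0
  next 3 bits -> l2_idx = 0
  bottom 3 bits -> offset = 3

Answer: 0 0 3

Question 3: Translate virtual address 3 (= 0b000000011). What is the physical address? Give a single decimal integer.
Answer: 115

Derivation:
vaddr = 3 = 0b000000011
Split: l1_idx=0, l2_idx=0, offset=3
L1[0] = 2
L2[2][0] = 14
paddr = 14 * 8 + 3 = 115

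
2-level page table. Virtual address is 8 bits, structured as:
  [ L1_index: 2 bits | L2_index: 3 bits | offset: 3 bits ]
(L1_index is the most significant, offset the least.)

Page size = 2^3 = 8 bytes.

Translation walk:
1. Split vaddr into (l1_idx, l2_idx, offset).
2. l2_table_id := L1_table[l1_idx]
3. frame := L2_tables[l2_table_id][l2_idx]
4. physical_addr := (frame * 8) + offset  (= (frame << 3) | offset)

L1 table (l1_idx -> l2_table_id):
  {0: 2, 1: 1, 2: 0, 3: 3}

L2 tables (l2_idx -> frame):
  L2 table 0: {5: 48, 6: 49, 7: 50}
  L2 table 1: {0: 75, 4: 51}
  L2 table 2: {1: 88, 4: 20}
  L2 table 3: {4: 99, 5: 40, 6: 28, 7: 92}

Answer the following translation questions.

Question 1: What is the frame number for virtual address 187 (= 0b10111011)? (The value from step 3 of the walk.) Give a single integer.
vaddr = 187: l1_idx=2, l2_idx=7
L1[2] = 0; L2[0][7] = 50

Answer: 50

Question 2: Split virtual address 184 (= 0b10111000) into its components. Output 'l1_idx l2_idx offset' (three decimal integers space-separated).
Answer: 2 7 0

Derivation:
vaddr = 184 = 0b10111000
  top 2 bits -> l1_idx = 2
  next 3 bits -> l2_idx = 7
  bottom 3 bits -> offset = 0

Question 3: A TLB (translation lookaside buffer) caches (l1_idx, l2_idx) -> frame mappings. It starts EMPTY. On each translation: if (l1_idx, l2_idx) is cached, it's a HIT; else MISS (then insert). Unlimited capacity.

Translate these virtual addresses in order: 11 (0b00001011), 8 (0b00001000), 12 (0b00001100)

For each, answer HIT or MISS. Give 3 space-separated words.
Answer: MISS HIT HIT

Derivation:
vaddr=11: (0,1) not in TLB -> MISS, insert
vaddr=8: (0,1) in TLB -> HIT
vaddr=12: (0,1) in TLB -> HIT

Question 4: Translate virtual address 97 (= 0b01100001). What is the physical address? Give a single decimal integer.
Answer: 409

Derivation:
vaddr = 97 = 0b01100001
Split: l1_idx=1, l2_idx=4, offset=1
L1[1] = 1
L2[1][4] = 51
paddr = 51 * 8 + 1 = 409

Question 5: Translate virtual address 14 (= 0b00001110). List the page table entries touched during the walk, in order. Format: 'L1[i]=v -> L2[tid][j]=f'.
vaddr = 14 = 0b00001110
Split: l1_idx=0, l2_idx=1, offset=6

Answer: L1[0]=2 -> L2[2][1]=88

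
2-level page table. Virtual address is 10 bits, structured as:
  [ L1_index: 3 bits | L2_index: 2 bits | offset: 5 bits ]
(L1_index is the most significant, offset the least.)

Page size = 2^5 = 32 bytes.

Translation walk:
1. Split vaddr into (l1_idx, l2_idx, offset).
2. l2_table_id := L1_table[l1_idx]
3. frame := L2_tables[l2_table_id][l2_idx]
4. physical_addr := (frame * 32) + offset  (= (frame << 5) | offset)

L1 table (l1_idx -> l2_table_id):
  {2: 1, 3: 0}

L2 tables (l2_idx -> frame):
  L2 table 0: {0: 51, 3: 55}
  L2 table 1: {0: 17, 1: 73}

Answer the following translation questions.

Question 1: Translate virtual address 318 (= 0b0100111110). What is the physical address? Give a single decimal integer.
Answer: 2366

Derivation:
vaddr = 318 = 0b0100111110
Split: l1_idx=2, l2_idx=1, offset=30
L1[2] = 1
L2[1][1] = 73
paddr = 73 * 32 + 30 = 2366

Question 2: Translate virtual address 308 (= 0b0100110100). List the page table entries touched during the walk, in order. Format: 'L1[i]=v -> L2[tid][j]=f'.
Answer: L1[2]=1 -> L2[1][1]=73

Derivation:
vaddr = 308 = 0b0100110100
Split: l1_idx=2, l2_idx=1, offset=20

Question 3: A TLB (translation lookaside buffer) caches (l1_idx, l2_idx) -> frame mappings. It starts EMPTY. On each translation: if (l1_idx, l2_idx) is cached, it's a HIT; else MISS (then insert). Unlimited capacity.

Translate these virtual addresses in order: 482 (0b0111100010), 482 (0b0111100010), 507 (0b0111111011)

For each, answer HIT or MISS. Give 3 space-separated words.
Answer: MISS HIT HIT

Derivation:
vaddr=482: (3,3) not in TLB -> MISS, insert
vaddr=482: (3,3) in TLB -> HIT
vaddr=507: (3,3) in TLB -> HIT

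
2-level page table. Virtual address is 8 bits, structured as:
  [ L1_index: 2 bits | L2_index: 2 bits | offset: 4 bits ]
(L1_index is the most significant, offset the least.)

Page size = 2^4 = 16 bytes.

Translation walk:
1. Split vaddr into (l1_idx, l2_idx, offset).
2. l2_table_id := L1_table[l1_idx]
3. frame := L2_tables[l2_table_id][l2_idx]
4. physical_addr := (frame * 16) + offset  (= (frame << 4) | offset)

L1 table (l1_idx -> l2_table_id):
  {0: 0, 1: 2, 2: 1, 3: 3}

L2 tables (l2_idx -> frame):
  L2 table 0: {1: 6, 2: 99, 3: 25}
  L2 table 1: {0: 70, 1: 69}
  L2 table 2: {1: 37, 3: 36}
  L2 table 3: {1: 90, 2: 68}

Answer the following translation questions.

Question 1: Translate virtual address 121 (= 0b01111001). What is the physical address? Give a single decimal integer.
Answer: 585

Derivation:
vaddr = 121 = 0b01111001
Split: l1_idx=1, l2_idx=3, offset=9
L1[1] = 2
L2[2][3] = 36
paddr = 36 * 16 + 9 = 585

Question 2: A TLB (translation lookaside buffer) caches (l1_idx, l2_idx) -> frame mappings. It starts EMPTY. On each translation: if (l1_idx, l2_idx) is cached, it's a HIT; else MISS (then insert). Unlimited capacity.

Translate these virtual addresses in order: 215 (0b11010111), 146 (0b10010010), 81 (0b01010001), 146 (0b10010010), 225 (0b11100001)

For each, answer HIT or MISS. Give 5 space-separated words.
vaddr=215: (3,1) not in TLB -> MISS, insert
vaddr=146: (2,1) not in TLB -> MISS, insert
vaddr=81: (1,1) not in TLB -> MISS, insert
vaddr=146: (2,1) in TLB -> HIT
vaddr=225: (3,2) not in TLB -> MISS, insert

Answer: MISS MISS MISS HIT MISS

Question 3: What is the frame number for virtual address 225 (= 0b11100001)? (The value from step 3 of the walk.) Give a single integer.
Answer: 68

Derivation:
vaddr = 225: l1_idx=3, l2_idx=2
L1[3] = 3; L2[3][2] = 68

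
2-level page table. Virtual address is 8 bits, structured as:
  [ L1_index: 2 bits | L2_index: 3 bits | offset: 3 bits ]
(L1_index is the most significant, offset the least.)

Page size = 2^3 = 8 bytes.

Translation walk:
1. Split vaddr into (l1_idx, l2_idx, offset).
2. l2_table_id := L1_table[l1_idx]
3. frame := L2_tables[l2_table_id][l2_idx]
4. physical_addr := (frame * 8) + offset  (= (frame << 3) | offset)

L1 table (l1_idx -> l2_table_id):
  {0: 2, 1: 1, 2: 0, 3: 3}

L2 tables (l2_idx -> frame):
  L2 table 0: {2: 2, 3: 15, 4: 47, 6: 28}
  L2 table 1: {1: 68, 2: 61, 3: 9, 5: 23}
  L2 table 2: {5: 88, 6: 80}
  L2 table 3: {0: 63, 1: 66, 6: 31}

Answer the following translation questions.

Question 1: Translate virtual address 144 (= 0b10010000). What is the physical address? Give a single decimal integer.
vaddr = 144 = 0b10010000
Split: l1_idx=2, l2_idx=2, offset=0
L1[2] = 0
L2[0][2] = 2
paddr = 2 * 8 + 0 = 16

Answer: 16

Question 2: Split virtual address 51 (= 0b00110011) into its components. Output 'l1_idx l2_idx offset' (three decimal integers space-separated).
Answer: 0 6 3

Derivation:
vaddr = 51 = 0b00110011
  top 2 bits -> l1_idx = 0
  next 3 bits -> l2_idx = 6
  bottom 3 bits -> offset = 3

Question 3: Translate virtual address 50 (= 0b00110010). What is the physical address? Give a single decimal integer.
Answer: 642

Derivation:
vaddr = 50 = 0b00110010
Split: l1_idx=0, l2_idx=6, offset=2
L1[0] = 2
L2[2][6] = 80
paddr = 80 * 8 + 2 = 642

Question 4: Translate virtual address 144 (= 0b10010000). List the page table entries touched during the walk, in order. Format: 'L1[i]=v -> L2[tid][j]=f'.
vaddr = 144 = 0b10010000
Split: l1_idx=2, l2_idx=2, offset=0

Answer: L1[2]=0 -> L2[0][2]=2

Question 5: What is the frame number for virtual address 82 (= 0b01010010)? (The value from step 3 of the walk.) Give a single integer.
vaddr = 82: l1_idx=1, l2_idx=2
L1[1] = 1; L2[1][2] = 61

Answer: 61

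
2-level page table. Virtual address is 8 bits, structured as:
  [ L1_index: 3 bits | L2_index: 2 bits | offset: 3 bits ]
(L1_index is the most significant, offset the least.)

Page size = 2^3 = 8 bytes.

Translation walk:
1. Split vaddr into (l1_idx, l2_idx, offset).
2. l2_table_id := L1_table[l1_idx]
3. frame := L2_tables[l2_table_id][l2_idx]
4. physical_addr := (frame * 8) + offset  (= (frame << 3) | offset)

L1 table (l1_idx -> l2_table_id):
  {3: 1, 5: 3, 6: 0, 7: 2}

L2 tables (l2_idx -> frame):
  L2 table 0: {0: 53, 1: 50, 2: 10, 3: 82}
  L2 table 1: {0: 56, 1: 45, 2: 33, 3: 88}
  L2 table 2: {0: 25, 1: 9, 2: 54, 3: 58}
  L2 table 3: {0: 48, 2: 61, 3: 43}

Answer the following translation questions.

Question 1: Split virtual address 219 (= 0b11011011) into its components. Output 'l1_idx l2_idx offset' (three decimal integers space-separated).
Answer: 6 3 3

Derivation:
vaddr = 219 = 0b11011011
  top 3 bits -> l1_idx = 6
  next 2 bits -> l2_idx = 3
  bottom 3 bits -> offset = 3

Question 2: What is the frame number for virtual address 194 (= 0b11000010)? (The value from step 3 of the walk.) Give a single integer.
vaddr = 194: l1_idx=6, l2_idx=0
L1[6] = 0; L2[0][0] = 53

Answer: 53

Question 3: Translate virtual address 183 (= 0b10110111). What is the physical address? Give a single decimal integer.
vaddr = 183 = 0b10110111
Split: l1_idx=5, l2_idx=2, offset=7
L1[5] = 3
L2[3][2] = 61
paddr = 61 * 8 + 7 = 495

Answer: 495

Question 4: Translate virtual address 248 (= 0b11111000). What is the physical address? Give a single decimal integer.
Answer: 464

Derivation:
vaddr = 248 = 0b11111000
Split: l1_idx=7, l2_idx=3, offset=0
L1[7] = 2
L2[2][3] = 58
paddr = 58 * 8 + 0 = 464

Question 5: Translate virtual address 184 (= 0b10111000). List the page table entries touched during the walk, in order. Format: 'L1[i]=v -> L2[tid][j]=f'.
vaddr = 184 = 0b10111000
Split: l1_idx=5, l2_idx=3, offset=0

Answer: L1[5]=3 -> L2[3][3]=43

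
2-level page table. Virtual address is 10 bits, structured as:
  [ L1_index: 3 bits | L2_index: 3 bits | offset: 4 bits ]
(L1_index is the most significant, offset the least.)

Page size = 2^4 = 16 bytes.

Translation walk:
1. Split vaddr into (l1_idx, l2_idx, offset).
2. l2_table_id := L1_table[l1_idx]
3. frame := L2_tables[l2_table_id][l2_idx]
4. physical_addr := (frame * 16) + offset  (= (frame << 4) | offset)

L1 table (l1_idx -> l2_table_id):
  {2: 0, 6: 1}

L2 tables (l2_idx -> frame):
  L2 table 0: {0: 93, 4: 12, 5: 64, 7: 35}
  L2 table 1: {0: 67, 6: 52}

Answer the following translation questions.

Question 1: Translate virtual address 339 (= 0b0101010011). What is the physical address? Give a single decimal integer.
Answer: 1027

Derivation:
vaddr = 339 = 0b0101010011
Split: l1_idx=2, l2_idx=5, offset=3
L1[2] = 0
L2[0][5] = 64
paddr = 64 * 16 + 3 = 1027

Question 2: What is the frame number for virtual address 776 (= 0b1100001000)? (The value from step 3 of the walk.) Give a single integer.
vaddr = 776: l1_idx=6, l2_idx=0
L1[6] = 1; L2[1][0] = 67

Answer: 67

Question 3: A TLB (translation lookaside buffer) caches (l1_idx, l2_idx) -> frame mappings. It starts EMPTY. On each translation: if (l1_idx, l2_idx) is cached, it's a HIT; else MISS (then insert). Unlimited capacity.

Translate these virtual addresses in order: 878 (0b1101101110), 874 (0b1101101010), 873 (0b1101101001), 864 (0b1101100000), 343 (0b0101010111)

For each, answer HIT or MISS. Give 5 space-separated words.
vaddr=878: (6,6) not in TLB -> MISS, insert
vaddr=874: (6,6) in TLB -> HIT
vaddr=873: (6,6) in TLB -> HIT
vaddr=864: (6,6) in TLB -> HIT
vaddr=343: (2,5) not in TLB -> MISS, insert

Answer: MISS HIT HIT HIT MISS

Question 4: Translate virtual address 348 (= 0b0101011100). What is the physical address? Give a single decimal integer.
Answer: 1036

Derivation:
vaddr = 348 = 0b0101011100
Split: l1_idx=2, l2_idx=5, offset=12
L1[2] = 0
L2[0][5] = 64
paddr = 64 * 16 + 12 = 1036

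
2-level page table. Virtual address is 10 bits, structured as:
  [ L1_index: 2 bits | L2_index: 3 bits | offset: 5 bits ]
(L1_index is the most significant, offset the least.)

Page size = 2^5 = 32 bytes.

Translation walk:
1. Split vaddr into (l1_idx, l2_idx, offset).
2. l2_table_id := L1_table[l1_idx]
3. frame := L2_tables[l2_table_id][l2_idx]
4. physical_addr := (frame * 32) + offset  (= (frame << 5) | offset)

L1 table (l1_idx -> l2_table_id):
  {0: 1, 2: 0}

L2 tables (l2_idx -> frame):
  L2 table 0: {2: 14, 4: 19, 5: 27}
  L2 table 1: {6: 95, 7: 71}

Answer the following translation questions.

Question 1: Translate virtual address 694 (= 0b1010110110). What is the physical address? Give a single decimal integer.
vaddr = 694 = 0b1010110110
Split: l1_idx=2, l2_idx=5, offset=22
L1[2] = 0
L2[0][5] = 27
paddr = 27 * 32 + 22 = 886

Answer: 886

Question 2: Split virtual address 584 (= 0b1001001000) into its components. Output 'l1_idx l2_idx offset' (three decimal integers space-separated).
Answer: 2 2 8

Derivation:
vaddr = 584 = 0b1001001000
  top 2 bits -> l1_idx = 2
  next 3 bits -> l2_idx = 2
  bottom 5 bits -> offset = 8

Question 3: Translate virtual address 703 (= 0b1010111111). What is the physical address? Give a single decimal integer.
vaddr = 703 = 0b1010111111
Split: l1_idx=2, l2_idx=5, offset=31
L1[2] = 0
L2[0][5] = 27
paddr = 27 * 32 + 31 = 895

Answer: 895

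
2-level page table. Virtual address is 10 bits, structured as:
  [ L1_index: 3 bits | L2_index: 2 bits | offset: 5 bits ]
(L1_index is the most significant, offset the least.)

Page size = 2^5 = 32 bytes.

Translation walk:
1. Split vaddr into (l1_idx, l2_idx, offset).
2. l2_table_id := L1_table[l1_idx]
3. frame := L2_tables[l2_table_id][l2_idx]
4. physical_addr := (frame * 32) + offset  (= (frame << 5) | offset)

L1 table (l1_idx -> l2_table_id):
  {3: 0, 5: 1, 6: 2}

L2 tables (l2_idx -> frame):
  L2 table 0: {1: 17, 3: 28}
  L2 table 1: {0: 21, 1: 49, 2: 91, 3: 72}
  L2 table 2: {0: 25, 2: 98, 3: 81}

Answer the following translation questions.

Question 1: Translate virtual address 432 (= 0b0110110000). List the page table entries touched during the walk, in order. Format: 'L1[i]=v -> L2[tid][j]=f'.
Answer: L1[3]=0 -> L2[0][1]=17

Derivation:
vaddr = 432 = 0b0110110000
Split: l1_idx=3, l2_idx=1, offset=16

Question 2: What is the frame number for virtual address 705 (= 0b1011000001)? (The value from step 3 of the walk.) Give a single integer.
vaddr = 705: l1_idx=5, l2_idx=2
L1[5] = 1; L2[1][2] = 91

Answer: 91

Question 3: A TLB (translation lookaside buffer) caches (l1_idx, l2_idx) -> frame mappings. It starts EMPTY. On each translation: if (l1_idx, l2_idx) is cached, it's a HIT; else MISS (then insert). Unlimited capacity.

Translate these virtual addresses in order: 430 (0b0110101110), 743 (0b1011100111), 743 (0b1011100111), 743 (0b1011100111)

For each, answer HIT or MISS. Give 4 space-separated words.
vaddr=430: (3,1) not in TLB -> MISS, insert
vaddr=743: (5,3) not in TLB -> MISS, insert
vaddr=743: (5,3) in TLB -> HIT
vaddr=743: (5,3) in TLB -> HIT

Answer: MISS MISS HIT HIT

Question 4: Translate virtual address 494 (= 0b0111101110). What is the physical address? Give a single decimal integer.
Answer: 910

Derivation:
vaddr = 494 = 0b0111101110
Split: l1_idx=3, l2_idx=3, offset=14
L1[3] = 0
L2[0][3] = 28
paddr = 28 * 32 + 14 = 910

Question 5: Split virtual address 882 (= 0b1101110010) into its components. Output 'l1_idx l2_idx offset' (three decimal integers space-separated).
vaddr = 882 = 0b1101110010
  top 3 bits -> l1_idx = 6
  next 2 bits -> l2_idx = 3
  bottom 5 bits -> offset = 18

Answer: 6 3 18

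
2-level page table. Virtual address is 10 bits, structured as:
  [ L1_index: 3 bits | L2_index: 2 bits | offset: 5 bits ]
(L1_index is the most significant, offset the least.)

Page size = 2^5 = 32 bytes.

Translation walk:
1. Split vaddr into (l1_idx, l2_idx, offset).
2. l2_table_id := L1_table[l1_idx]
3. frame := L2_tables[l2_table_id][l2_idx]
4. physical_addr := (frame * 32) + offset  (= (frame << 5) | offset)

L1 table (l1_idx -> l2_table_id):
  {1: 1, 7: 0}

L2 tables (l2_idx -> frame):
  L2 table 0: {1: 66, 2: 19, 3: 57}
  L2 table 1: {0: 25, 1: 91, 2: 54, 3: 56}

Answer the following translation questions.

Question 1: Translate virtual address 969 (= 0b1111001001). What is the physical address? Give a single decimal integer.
vaddr = 969 = 0b1111001001
Split: l1_idx=7, l2_idx=2, offset=9
L1[7] = 0
L2[0][2] = 19
paddr = 19 * 32 + 9 = 617

Answer: 617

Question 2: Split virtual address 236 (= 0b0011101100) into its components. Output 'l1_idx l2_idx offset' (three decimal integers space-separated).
vaddr = 236 = 0b0011101100
  top 3 bits -> l1_idx = 1
  next 2 bits -> l2_idx = 3
  bottom 5 bits -> offset = 12

Answer: 1 3 12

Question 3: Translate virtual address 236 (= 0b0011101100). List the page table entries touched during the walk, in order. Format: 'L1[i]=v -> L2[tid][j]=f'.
Answer: L1[1]=1 -> L2[1][3]=56

Derivation:
vaddr = 236 = 0b0011101100
Split: l1_idx=1, l2_idx=3, offset=12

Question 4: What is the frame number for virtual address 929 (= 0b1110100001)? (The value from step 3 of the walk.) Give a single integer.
Answer: 66

Derivation:
vaddr = 929: l1_idx=7, l2_idx=1
L1[7] = 0; L2[0][1] = 66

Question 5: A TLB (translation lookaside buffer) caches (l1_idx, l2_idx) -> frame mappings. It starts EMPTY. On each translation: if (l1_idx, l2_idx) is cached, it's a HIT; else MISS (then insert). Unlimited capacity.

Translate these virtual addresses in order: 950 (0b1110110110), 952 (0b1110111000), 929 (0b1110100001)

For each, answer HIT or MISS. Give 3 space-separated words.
Answer: MISS HIT HIT

Derivation:
vaddr=950: (7,1) not in TLB -> MISS, insert
vaddr=952: (7,1) in TLB -> HIT
vaddr=929: (7,1) in TLB -> HIT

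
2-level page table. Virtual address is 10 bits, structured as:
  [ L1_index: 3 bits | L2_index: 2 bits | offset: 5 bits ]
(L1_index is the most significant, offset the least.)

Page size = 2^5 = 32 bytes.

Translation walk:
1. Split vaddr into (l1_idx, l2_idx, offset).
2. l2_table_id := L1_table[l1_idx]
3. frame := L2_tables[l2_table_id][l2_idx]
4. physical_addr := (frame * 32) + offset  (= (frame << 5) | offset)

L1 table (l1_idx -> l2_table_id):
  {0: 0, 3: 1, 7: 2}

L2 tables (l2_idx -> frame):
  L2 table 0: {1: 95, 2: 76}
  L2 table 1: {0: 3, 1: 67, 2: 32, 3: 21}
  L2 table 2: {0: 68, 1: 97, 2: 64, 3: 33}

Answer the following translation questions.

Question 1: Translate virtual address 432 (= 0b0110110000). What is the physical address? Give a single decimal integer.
vaddr = 432 = 0b0110110000
Split: l1_idx=3, l2_idx=1, offset=16
L1[3] = 1
L2[1][1] = 67
paddr = 67 * 32 + 16 = 2160

Answer: 2160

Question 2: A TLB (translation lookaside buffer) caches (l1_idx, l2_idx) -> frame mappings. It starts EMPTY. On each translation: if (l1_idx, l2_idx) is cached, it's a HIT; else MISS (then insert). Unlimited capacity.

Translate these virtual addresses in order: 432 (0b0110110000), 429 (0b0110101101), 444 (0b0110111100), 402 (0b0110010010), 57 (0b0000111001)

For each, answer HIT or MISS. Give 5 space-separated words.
vaddr=432: (3,1) not in TLB -> MISS, insert
vaddr=429: (3,1) in TLB -> HIT
vaddr=444: (3,1) in TLB -> HIT
vaddr=402: (3,0) not in TLB -> MISS, insert
vaddr=57: (0,1) not in TLB -> MISS, insert

Answer: MISS HIT HIT MISS MISS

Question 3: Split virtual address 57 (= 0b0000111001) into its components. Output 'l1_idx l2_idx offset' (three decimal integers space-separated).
Answer: 0 1 25

Derivation:
vaddr = 57 = 0b0000111001
  top 3 bits -> l1_idx = 0
  next 2 bits -> l2_idx = 1
  bottom 5 bits -> offset = 25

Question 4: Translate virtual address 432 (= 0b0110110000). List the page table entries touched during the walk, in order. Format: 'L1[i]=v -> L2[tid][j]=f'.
vaddr = 432 = 0b0110110000
Split: l1_idx=3, l2_idx=1, offset=16

Answer: L1[3]=1 -> L2[1][1]=67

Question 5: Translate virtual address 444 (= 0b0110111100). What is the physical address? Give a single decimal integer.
Answer: 2172

Derivation:
vaddr = 444 = 0b0110111100
Split: l1_idx=3, l2_idx=1, offset=28
L1[3] = 1
L2[1][1] = 67
paddr = 67 * 32 + 28 = 2172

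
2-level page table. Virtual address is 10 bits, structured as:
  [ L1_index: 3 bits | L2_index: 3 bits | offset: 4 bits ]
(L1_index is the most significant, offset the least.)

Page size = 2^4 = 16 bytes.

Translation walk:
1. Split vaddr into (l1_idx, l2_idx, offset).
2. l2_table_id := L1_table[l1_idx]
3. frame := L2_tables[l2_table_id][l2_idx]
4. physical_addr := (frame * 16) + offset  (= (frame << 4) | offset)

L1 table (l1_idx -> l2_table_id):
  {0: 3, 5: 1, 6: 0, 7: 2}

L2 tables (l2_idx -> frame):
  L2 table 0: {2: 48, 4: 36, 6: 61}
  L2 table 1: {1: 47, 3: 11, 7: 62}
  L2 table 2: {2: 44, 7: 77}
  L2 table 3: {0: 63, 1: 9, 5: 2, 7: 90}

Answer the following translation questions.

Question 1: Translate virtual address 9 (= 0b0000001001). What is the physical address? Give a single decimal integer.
vaddr = 9 = 0b0000001001
Split: l1_idx=0, l2_idx=0, offset=9
L1[0] = 3
L2[3][0] = 63
paddr = 63 * 16 + 9 = 1017

Answer: 1017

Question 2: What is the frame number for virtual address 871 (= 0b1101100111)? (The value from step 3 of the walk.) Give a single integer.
vaddr = 871: l1_idx=6, l2_idx=6
L1[6] = 0; L2[0][6] = 61

Answer: 61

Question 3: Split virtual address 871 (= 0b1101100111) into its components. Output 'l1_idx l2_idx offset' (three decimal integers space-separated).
Answer: 6 6 7

Derivation:
vaddr = 871 = 0b1101100111
  top 3 bits -> l1_idx = 6
  next 3 bits -> l2_idx = 6
  bottom 4 bits -> offset = 7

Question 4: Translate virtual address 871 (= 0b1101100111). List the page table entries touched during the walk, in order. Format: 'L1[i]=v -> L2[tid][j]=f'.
Answer: L1[6]=0 -> L2[0][6]=61

Derivation:
vaddr = 871 = 0b1101100111
Split: l1_idx=6, l2_idx=6, offset=7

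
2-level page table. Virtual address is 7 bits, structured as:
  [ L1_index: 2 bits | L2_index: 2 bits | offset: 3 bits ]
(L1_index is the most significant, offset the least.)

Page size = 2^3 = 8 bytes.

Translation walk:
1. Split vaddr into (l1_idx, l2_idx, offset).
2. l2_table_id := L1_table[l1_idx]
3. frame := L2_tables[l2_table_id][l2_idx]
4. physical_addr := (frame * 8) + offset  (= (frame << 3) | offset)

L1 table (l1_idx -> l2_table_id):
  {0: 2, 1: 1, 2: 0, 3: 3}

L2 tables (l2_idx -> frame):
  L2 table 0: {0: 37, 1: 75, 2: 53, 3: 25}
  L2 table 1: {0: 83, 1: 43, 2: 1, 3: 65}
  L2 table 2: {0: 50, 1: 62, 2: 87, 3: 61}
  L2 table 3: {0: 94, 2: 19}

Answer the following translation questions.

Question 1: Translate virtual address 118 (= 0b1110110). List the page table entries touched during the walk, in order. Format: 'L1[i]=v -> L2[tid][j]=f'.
Answer: L1[3]=3 -> L2[3][2]=19

Derivation:
vaddr = 118 = 0b1110110
Split: l1_idx=3, l2_idx=2, offset=6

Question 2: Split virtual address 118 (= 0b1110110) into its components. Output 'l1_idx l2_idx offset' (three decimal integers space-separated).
vaddr = 118 = 0b1110110
  top 2 bits -> l1_idx = 3
  next 2 bits -> l2_idx = 2
  bottom 3 bits -> offset = 6

Answer: 3 2 6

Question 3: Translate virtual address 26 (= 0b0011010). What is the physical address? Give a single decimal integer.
vaddr = 26 = 0b0011010
Split: l1_idx=0, l2_idx=3, offset=2
L1[0] = 2
L2[2][3] = 61
paddr = 61 * 8 + 2 = 490

Answer: 490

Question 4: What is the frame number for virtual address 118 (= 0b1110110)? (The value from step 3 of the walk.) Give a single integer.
vaddr = 118: l1_idx=3, l2_idx=2
L1[3] = 3; L2[3][2] = 19

Answer: 19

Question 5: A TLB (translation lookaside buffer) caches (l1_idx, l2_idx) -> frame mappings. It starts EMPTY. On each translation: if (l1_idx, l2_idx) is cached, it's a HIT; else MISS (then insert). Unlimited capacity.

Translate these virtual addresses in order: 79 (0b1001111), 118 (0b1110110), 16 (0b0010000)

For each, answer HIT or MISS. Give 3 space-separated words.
Answer: MISS MISS MISS

Derivation:
vaddr=79: (2,1) not in TLB -> MISS, insert
vaddr=118: (3,2) not in TLB -> MISS, insert
vaddr=16: (0,2) not in TLB -> MISS, insert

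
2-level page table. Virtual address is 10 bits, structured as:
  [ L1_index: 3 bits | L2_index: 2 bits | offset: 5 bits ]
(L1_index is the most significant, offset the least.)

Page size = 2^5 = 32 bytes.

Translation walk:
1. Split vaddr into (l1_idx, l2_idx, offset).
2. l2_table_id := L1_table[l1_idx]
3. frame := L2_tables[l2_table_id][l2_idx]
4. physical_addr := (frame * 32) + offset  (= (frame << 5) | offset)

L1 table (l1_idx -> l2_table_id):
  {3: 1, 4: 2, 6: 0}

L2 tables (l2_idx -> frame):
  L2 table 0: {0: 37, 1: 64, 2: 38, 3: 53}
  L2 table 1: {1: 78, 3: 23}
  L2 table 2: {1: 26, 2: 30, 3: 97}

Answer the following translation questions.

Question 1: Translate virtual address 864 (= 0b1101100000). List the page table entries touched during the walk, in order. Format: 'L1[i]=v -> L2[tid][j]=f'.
vaddr = 864 = 0b1101100000
Split: l1_idx=6, l2_idx=3, offset=0

Answer: L1[6]=0 -> L2[0][3]=53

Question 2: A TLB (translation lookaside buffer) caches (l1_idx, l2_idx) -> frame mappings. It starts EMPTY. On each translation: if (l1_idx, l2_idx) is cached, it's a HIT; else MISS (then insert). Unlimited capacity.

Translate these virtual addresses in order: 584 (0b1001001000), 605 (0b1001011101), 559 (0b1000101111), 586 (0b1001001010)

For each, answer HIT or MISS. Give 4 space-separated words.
vaddr=584: (4,2) not in TLB -> MISS, insert
vaddr=605: (4,2) in TLB -> HIT
vaddr=559: (4,1) not in TLB -> MISS, insert
vaddr=586: (4,2) in TLB -> HIT

Answer: MISS HIT MISS HIT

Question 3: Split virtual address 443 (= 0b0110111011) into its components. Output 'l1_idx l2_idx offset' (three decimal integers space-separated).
Answer: 3 1 27

Derivation:
vaddr = 443 = 0b0110111011
  top 3 bits -> l1_idx = 3
  next 2 bits -> l2_idx = 1
  bottom 5 bits -> offset = 27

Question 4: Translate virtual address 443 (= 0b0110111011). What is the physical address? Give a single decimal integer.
vaddr = 443 = 0b0110111011
Split: l1_idx=3, l2_idx=1, offset=27
L1[3] = 1
L2[1][1] = 78
paddr = 78 * 32 + 27 = 2523

Answer: 2523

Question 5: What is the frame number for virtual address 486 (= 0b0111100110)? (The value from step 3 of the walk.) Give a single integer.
vaddr = 486: l1_idx=3, l2_idx=3
L1[3] = 1; L2[1][3] = 23

Answer: 23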